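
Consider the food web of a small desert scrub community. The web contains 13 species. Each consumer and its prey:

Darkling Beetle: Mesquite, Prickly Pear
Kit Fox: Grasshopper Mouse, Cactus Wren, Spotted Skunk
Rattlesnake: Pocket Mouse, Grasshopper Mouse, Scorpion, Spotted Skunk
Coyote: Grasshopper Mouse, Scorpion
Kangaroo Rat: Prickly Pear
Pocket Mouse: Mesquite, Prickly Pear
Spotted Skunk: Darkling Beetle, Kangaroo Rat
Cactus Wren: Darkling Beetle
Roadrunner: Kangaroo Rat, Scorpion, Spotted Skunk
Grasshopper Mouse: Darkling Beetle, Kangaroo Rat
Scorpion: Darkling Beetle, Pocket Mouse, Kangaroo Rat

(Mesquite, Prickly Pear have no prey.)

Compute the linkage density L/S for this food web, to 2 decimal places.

There are L = 25 links among S = 13 species.
L/S = 25/13 = 1.9231 ≈ 1.92.

L/S = 1.92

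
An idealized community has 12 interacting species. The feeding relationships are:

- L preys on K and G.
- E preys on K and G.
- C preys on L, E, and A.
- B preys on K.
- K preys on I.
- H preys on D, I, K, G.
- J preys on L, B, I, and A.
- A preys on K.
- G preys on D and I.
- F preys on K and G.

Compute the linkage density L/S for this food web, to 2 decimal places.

There are L = 22 links among S = 12 species.
L/S = 22/12 = 1.8333 ≈ 1.83.

L/S = 1.83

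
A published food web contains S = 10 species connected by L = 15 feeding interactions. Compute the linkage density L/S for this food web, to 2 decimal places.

L/S = 1.50

There are L = 15 links among S = 10 species.
L/S = 15/10 = 1.5000 ≈ 1.50.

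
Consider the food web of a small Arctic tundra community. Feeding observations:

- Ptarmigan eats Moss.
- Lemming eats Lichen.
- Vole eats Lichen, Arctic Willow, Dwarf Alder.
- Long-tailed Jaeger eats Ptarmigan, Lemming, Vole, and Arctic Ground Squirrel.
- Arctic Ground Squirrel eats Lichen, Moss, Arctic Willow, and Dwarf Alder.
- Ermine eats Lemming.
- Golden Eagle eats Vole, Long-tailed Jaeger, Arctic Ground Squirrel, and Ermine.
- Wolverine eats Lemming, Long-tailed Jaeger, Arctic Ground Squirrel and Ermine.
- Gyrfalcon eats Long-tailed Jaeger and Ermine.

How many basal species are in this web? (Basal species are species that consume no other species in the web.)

4

Basal species (no prey listed): Arctic Willow, Lichen, Dwarf Alder, Moss.
Count: 4.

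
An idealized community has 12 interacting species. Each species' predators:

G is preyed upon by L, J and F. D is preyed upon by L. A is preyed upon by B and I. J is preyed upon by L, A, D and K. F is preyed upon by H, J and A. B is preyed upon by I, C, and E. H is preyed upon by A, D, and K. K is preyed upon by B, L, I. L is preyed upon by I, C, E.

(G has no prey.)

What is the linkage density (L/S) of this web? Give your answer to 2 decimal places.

L/S = 2.08

There are L = 25 links among S = 12 species.
L/S = 25/12 = 2.0833 ≈ 2.08.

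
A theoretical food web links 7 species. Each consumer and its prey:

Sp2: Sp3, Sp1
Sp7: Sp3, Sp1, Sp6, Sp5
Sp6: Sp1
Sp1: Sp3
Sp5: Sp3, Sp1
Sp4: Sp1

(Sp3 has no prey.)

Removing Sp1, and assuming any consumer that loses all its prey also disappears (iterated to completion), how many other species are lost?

2

Remove Sp1.
Round 1: Sp6 (all prey gone), Sp4 (all prey gone) → extinct.
No further losses. Total secondary extinctions: 2.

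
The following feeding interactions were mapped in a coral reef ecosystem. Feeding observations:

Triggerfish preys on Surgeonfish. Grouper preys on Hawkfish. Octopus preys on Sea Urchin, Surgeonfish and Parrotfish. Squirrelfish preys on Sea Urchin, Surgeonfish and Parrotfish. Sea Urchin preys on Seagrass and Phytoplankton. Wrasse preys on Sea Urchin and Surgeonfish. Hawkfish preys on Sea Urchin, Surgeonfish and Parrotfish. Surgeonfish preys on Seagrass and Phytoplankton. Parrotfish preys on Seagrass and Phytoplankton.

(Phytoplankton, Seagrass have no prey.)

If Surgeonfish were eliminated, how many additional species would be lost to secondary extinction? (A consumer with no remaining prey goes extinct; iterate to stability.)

Remove Surgeonfish.
Round 1: Triggerfish (all prey gone) → extinct.
No further losses. Total secondary extinctions: 1.

1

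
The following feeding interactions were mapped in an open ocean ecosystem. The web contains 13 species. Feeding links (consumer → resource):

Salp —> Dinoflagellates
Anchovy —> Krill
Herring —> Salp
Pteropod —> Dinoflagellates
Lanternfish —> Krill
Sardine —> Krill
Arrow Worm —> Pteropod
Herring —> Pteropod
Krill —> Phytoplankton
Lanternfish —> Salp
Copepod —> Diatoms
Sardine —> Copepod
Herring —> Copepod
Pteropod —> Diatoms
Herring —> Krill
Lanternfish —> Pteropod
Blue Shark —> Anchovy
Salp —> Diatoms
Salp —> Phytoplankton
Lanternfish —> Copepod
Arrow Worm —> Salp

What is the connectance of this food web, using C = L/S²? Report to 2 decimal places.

The web has S = 13 species and L = 21 feeding links.
C = L / S² = 21 / 169 = 0.1243 ≈ 0.12.

C = 0.12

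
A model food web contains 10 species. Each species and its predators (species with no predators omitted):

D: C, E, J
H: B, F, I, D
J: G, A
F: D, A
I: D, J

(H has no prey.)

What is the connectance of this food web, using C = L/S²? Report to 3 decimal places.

The web has S = 10 species and L = 13 feeding links.
C = L / S² = 13 / 100 = 0.1300 ≈ 0.130.

C = 0.130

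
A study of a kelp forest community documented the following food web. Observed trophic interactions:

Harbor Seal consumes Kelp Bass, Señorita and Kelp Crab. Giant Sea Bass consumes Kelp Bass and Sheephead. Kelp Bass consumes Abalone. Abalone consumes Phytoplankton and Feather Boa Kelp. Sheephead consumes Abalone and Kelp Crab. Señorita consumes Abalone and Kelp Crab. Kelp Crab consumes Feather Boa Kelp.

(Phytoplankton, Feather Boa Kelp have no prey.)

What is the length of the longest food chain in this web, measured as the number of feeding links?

One longest chain: Feather Boa Kelp → Kelp Crab → Sheephead → Giant Sea Bass.
It has 4 species and 3 links.

3 links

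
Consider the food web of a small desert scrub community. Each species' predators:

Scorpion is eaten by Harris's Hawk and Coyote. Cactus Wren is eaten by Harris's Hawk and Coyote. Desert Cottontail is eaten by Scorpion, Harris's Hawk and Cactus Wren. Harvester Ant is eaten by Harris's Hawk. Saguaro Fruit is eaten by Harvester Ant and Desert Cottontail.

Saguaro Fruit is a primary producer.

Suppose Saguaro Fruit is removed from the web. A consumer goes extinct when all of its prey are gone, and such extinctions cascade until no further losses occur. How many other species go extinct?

Remove Saguaro Fruit.
Round 1: Harvester Ant (all prey gone), Desert Cottontail (all prey gone) → extinct.
Round 2: Scorpion (all prey gone), Cactus Wren (all prey gone) → extinct.
Round 3: Coyote (all prey gone), Harris's Hawk (all prey gone) → extinct.
No further losses. Total secondary extinctions: 6.

6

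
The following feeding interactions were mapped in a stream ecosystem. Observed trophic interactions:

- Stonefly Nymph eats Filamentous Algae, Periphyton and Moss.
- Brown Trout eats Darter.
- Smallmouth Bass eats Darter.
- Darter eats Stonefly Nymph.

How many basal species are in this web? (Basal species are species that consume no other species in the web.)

Basal species (no prey listed): Moss, Filamentous Algae, Periphyton.
Count: 3.

3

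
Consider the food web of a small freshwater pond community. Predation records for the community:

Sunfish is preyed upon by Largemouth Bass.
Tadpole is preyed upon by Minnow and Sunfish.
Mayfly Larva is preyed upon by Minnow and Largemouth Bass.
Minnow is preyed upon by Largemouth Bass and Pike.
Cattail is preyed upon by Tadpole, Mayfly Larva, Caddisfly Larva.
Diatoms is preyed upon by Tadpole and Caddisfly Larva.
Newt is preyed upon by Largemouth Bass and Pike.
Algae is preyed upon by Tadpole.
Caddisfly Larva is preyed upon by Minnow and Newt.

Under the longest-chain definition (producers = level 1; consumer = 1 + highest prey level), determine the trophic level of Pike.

Trophic level 4

Diatoms is a producer → level 1.
Tadpole eats Diatoms (level 1); other prey at levels: Algae 1, Cattail 1 → level 2.
Minnow eats Tadpole (level 2); other prey at levels: Mayfly Larva 2, Caddisfly Larva 2 → level 3.
Pike eats Minnow (level 3); other prey at levels: Newt 3 → level 4.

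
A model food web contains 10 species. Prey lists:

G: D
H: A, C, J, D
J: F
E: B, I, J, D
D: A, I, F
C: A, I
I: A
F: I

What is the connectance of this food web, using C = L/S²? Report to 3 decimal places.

The web has S = 10 species and L = 17 feeding links.
C = L / S² = 17 / 100 = 0.1700 ≈ 0.170.

C = 0.170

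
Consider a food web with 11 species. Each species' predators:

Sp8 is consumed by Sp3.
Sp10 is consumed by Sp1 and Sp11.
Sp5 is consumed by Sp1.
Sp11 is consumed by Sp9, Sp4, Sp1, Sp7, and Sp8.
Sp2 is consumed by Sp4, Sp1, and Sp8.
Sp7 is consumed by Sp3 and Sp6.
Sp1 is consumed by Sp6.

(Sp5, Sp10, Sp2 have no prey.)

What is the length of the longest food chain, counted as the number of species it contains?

4 species

One longest chain: Sp10 → Sp11 → Sp1 → Sp6.
It has 4 species and 3 links.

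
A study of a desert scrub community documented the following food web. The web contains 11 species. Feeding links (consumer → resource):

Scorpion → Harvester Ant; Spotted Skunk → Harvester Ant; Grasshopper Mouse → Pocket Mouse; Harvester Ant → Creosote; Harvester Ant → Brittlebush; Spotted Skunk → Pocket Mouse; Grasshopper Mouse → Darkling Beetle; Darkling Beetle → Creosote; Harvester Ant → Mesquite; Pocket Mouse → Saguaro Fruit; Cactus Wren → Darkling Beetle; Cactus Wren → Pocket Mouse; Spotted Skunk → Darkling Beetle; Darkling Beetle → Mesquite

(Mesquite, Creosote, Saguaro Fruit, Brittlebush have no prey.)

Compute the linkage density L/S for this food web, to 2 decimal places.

There are L = 14 links among S = 11 species.
L/S = 14/11 = 1.2727 ≈ 1.27.

L/S = 1.27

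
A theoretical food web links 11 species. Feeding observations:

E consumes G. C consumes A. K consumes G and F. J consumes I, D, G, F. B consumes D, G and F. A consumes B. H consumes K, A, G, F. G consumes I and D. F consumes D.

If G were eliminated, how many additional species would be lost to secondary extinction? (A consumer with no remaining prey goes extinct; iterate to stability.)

1

Remove G.
Round 1: E (all prey gone) → extinct.
No further losses. Total secondary extinctions: 1.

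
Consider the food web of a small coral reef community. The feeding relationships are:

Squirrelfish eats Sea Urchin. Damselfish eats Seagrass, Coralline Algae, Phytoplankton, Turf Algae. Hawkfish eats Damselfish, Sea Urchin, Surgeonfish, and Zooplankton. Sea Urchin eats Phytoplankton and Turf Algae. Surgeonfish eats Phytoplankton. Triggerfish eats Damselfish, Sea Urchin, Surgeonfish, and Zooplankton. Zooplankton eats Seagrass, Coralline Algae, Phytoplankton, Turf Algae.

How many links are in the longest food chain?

One longest chain: Turf Algae → Sea Urchin → Squirrelfish.
It has 3 species and 2 links.

2 links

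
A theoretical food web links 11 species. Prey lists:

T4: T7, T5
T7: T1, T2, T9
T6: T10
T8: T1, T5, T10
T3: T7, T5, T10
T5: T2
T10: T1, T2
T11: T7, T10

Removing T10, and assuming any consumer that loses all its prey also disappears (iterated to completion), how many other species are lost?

1

Remove T10.
Round 1: T6 (all prey gone) → extinct.
No further losses. Total secondary extinctions: 1.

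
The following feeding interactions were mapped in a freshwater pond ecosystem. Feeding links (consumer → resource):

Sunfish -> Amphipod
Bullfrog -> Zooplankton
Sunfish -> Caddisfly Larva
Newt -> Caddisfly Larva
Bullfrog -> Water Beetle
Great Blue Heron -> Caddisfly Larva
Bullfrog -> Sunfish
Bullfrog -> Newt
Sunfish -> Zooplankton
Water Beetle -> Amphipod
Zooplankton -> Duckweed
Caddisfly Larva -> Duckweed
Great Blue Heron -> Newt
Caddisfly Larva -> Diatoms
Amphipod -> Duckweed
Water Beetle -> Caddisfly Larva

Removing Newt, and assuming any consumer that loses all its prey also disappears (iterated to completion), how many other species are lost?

0

Remove Newt.
Every predator of it retains at least one other prey: Great Blue Heron still has Caddisfly Larva; Bullfrog still has Zooplankton, Water Beetle, Sunfish.
No consumer loses all prey, so no secondary extinctions occur.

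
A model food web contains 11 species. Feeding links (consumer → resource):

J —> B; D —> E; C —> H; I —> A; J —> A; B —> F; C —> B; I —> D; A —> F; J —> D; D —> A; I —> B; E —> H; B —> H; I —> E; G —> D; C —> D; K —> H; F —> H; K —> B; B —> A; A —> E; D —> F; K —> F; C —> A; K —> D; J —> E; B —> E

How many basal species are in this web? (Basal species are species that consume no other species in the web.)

1

Basal species (no prey listed): H.
Count: 1.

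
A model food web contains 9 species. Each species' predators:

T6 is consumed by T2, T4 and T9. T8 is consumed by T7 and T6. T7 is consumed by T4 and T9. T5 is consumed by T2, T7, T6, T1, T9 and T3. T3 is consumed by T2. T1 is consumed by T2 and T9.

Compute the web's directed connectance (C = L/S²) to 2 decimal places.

C = 0.20

The web has S = 9 species and L = 16 feeding links.
C = L / S² = 16 / 81 = 0.1975 ≈ 0.20.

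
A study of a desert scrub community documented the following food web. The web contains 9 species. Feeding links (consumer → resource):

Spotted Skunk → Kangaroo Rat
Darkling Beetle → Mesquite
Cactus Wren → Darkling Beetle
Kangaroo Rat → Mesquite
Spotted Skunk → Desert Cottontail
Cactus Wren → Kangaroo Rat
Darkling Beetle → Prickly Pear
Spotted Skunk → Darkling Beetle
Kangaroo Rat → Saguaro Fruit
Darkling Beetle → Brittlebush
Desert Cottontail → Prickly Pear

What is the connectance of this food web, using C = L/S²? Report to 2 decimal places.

The web has S = 9 species and L = 11 feeding links.
C = L / S² = 11 / 81 = 0.1358 ≈ 0.14.

C = 0.14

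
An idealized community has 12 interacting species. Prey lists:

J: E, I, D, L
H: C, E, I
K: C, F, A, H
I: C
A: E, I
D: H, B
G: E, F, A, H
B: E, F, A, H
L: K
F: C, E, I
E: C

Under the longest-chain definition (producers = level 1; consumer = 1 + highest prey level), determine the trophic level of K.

Trophic level 4

C is a producer → level 1.
E eats C → level 2.
F eats E (level 2); other prey at levels: C 1, I 2 → level 3.
K eats F (level 3); other prey at levels: C 1, A 3, H 3 → level 4.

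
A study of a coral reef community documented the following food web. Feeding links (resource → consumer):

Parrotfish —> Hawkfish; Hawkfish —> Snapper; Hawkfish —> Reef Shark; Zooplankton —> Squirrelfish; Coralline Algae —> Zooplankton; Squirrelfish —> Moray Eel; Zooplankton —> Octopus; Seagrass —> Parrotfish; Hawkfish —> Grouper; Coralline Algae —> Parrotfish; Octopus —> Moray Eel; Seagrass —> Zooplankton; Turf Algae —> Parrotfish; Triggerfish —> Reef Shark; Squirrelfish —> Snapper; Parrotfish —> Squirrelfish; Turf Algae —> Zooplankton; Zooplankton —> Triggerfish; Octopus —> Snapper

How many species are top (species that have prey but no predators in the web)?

Top species (has prey, but nothing eats it): Moray Eel, Grouper, Snapper, Reef Shark.
Count: 4.

4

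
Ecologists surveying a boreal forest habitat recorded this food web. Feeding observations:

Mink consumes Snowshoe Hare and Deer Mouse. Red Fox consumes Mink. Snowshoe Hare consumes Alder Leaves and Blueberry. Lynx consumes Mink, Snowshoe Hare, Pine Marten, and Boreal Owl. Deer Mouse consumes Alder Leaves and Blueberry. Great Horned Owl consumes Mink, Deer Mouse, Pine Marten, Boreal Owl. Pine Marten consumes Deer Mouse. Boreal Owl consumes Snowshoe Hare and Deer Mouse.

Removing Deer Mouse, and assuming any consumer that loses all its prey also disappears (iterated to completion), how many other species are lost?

1

Remove Deer Mouse.
Round 1: Pine Marten (all prey gone) → extinct.
No further losses. Total secondary extinctions: 1.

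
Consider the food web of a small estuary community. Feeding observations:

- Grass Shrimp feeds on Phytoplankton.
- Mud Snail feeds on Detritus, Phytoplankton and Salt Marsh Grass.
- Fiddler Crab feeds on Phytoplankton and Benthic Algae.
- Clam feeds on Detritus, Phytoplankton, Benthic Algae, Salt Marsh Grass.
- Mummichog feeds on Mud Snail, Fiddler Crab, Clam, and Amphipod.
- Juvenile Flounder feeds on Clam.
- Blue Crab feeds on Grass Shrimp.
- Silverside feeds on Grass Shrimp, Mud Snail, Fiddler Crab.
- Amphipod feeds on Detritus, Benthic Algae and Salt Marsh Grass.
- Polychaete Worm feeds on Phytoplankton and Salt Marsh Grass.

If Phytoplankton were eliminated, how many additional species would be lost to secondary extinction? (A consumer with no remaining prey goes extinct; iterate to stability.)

Remove Phytoplankton.
Round 1: Grass Shrimp (all prey gone) → extinct.
Round 2: Blue Crab (all prey gone) → extinct.
No further losses. Total secondary extinctions: 2.

2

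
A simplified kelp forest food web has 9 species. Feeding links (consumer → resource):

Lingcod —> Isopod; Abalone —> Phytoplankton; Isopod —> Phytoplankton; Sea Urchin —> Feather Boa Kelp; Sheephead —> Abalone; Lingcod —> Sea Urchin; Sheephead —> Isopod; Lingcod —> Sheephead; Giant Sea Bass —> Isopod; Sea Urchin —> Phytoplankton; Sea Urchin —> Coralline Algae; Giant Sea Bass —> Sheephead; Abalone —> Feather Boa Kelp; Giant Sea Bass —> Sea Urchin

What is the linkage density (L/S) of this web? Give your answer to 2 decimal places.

There are L = 14 links among S = 9 species.
L/S = 14/9 = 1.5556 ≈ 1.56.

L/S = 1.56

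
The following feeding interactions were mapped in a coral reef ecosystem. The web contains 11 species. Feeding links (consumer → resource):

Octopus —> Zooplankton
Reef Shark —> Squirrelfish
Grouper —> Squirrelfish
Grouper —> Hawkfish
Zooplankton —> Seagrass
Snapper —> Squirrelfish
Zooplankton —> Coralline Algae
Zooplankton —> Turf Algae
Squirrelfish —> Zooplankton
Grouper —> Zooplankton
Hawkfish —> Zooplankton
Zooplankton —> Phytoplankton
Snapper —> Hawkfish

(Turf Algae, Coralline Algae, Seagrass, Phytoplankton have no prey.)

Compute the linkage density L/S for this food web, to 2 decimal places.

L/S = 1.18

There are L = 13 links among S = 11 species.
L/S = 13/11 = 1.1818 ≈ 1.18.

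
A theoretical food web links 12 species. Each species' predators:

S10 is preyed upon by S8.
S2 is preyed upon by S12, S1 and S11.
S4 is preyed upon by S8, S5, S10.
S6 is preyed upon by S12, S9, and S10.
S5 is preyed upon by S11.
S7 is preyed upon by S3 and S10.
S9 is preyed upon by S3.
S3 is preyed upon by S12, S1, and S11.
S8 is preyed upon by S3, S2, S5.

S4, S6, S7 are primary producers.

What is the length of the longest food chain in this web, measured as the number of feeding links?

4 links

One longest chain: S4 → S10 → S8 → S2 → S11.
It has 5 species and 4 links.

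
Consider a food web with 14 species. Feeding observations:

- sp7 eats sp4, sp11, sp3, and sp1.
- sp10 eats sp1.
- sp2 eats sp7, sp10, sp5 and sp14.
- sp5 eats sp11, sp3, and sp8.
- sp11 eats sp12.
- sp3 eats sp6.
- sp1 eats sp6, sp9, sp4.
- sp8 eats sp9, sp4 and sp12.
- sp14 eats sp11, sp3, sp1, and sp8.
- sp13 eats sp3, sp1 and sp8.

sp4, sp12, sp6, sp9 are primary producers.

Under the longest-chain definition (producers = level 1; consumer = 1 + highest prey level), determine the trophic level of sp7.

sp6 is a producer → level 1.
sp3 eats sp6 → level 2.
sp7 eats sp3 (level 2); other prey at levels: sp4 1, sp1 2, sp11 2 → level 3.

Trophic level 3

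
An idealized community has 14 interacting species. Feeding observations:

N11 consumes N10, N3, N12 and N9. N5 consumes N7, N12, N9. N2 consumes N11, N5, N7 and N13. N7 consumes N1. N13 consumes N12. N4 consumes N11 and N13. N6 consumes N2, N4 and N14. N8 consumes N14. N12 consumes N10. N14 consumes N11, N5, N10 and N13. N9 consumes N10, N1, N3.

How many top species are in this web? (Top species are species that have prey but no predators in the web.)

Top species (has prey, but nothing eats it): N6, N8.
Count: 2.

2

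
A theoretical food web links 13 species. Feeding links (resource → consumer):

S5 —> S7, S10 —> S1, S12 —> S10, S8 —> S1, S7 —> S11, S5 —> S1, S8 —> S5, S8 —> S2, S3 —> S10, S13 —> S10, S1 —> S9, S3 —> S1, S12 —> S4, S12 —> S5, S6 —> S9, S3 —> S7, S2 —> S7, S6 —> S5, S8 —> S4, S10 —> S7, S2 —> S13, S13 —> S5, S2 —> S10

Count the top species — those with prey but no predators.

Top species (has prey, but nothing eats it): S4, S11, S9.
Count: 3.

3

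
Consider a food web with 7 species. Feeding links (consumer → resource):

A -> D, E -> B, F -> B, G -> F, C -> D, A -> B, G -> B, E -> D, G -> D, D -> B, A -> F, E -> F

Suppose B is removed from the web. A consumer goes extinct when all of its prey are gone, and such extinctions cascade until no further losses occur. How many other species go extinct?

6

Remove B.
Round 1: D (all prey gone), F (all prey gone) → extinct.
Round 2: A (all prey gone), G (all prey gone), E (all prey gone), C (all prey gone) → extinct.
No further losses. Total secondary extinctions: 6.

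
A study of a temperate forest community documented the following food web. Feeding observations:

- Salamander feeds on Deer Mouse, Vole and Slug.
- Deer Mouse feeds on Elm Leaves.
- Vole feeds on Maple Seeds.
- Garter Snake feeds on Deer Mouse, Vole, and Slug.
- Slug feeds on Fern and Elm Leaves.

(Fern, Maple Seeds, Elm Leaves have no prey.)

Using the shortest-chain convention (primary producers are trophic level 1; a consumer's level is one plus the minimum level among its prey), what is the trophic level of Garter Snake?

Trophic level 3

Fern is a producer → level 1.
Slug eats Fern → level 2.
Garter Snake eats Slug → level 3.
No prey of Garter Snake is below level 2, so 3 is the minimum.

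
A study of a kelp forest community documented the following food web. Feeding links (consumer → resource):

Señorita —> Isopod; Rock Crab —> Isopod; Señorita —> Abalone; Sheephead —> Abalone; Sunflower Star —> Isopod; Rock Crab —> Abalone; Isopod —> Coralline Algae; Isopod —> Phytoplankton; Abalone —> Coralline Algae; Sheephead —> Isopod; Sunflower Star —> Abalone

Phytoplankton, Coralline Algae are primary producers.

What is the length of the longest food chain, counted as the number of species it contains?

3 species

One longest chain: Phytoplankton → Isopod → Sunflower Star.
It has 3 species and 2 links.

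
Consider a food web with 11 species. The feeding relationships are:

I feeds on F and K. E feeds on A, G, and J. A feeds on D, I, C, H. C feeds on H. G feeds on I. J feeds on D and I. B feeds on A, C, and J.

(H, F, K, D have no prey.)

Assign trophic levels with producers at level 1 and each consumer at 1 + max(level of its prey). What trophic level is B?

Trophic level 4

F is a producer → level 1.
I eats F (level 1); other prey at levels: K 1 → level 2.
A eats I (level 2); other prey at levels: H 1, D 1, C 2 → level 3.
B eats A (level 3); other prey at levels: C 2, J 3 → level 4.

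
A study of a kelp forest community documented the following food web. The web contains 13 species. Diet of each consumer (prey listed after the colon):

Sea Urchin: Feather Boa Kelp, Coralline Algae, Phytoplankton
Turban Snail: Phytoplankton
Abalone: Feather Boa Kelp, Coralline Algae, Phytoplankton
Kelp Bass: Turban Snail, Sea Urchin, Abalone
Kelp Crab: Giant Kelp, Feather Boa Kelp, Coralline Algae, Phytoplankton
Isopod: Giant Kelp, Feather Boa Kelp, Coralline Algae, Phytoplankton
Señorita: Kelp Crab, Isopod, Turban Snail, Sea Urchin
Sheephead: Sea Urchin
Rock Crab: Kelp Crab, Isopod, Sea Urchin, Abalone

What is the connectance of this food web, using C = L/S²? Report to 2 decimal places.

C = 0.16

The web has S = 13 species and L = 27 feeding links.
C = L / S² = 27 / 169 = 0.1598 ≈ 0.16.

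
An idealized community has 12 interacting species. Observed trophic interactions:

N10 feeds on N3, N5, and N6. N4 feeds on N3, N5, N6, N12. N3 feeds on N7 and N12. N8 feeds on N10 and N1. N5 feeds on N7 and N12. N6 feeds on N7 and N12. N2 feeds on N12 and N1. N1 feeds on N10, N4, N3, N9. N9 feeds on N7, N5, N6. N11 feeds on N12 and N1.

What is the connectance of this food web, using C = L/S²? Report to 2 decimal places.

The web has S = 12 species and L = 26 feeding links.
C = L / S² = 26 / 144 = 0.1806 ≈ 0.18.

C = 0.18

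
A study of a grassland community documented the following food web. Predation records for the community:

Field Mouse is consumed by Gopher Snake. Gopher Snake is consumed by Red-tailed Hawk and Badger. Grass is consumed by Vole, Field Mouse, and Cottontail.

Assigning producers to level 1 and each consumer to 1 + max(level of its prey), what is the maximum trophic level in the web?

Producers (level 1): Grass.
Grass → Field Mouse → Gopher Snake → Red-tailed Hawk gives Red-tailed Hawk level 4.
No species has a prey at level 4, so no species reaches level 5.

4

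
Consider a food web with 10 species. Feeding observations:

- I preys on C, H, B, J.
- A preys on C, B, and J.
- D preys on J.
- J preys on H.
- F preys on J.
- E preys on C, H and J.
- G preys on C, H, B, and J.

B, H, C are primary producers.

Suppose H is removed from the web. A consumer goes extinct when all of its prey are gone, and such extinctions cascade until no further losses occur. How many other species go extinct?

Remove H.
Round 1: J (all prey gone) → extinct.
Round 2: F (all prey gone), D (all prey gone) → extinct.
No further losses. Total secondary extinctions: 3.

3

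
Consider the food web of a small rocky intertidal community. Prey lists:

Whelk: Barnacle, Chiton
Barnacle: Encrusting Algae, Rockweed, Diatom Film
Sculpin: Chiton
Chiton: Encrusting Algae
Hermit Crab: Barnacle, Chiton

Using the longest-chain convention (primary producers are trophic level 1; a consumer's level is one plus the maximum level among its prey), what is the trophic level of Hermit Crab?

Trophic level 3

Encrusting Algae is a producer → level 1.
Barnacle eats Encrusting Algae (level 1); other prey at levels: Rockweed 1, Diatom Film 1 → level 2.
Hermit Crab eats Barnacle (level 2); other prey at levels: Chiton 2 → level 3.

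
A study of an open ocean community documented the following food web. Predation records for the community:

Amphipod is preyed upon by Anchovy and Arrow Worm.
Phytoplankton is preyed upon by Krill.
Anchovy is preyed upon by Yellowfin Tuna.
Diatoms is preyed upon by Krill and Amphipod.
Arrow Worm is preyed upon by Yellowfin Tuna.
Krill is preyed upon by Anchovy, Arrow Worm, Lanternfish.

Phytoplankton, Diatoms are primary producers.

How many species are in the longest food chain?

4 species

One longest chain: Phytoplankton → Krill → Arrow Worm → Yellowfin Tuna.
It has 4 species and 3 links.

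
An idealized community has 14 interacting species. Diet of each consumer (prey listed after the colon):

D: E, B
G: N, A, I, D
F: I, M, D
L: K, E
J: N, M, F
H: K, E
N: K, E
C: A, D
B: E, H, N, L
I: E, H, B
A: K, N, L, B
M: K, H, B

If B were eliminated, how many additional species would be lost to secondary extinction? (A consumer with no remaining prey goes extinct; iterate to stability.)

0

Remove B.
Every predator of it retains at least one other prey: A still has K, N, L; I still has E, H; M still has K, H; D still has E.
No consumer loses all prey, so no secondary extinctions occur.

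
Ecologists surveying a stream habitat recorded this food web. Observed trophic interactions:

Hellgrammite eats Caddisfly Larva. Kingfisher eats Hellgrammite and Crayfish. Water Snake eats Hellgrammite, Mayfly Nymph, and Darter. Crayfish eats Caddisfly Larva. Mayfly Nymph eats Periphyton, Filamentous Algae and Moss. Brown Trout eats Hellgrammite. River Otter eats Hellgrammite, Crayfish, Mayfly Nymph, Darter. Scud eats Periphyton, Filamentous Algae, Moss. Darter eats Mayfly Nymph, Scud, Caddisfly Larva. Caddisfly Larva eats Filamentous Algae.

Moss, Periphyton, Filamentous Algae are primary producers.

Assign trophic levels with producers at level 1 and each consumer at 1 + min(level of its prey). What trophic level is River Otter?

Trophic level 3

Moss is a producer → level 1.
Mayfly Nymph eats Moss → level 2.
River Otter eats Mayfly Nymph → level 3.
No prey of River Otter is below level 2, so 3 is the minimum.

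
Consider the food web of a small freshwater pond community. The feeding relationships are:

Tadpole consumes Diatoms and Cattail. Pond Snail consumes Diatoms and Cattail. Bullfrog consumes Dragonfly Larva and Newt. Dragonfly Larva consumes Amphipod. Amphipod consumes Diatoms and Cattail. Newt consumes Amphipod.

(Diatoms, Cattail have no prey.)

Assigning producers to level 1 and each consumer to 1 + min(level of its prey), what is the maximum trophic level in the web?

Producers (level 1): Diatoms, Cattail.
Following each consumer down to its lowest-level prey: Diatoms → Amphipod → Newt → Bullfrog (levels 1 through 4).
All prey of Bullfrog (Newt 3, Dragonfly Larva 3) are at level 3 or above, so Bullfrog is at level 1 + 3 = 4.
Every consumer has at least one prey at level 3 or below, so none exceeds level 4.

4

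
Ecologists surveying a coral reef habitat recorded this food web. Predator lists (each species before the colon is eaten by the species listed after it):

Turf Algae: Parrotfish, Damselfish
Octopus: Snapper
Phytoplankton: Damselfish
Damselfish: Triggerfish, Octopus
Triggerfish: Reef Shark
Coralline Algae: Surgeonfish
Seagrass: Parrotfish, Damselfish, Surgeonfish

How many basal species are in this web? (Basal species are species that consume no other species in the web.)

Basal species (no prey listed): Phytoplankton, Seagrass, Turf Algae, Coralline Algae.
Count: 4.

4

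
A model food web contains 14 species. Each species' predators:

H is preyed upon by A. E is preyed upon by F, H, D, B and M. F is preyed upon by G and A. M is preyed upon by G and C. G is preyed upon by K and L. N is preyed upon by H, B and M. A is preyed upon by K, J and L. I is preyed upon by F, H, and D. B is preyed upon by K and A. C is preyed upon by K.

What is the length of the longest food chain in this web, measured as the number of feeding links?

3 links

One longest chain: E → F → A → J.
It has 4 species and 3 links.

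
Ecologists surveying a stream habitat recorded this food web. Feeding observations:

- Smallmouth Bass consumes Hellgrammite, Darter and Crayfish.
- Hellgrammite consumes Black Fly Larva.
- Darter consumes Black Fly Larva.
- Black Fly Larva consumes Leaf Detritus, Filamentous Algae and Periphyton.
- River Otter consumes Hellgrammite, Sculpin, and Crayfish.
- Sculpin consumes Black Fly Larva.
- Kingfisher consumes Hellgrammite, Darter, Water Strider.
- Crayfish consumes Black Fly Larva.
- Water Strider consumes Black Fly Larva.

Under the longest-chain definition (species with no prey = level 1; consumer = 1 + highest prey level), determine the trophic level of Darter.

Trophic level 3

Leaf Detritus has no prey (basal) → level 1.
Black Fly Larva eats Leaf Detritus (level 1); other prey at levels: Periphyton 1, Filamentous Algae 1 → level 2.
Darter eats Black Fly Larva → level 3.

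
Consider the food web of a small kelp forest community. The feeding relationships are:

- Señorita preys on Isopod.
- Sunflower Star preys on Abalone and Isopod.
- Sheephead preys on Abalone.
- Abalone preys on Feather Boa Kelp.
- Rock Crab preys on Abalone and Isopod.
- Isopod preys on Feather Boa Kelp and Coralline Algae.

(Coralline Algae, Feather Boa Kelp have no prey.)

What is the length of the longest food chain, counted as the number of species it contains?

3 species

One longest chain: Feather Boa Kelp → Abalone → Sheephead.
It has 3 species and 2 links.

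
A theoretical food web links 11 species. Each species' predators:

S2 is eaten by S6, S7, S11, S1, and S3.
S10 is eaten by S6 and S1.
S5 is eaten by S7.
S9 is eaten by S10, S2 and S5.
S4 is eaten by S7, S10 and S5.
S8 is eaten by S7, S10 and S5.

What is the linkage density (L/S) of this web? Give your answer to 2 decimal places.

L/S = 1.55

There are L = 17 links among S = 11 species.
L/S = 17/11 = 1.5455 ≈ 1.55.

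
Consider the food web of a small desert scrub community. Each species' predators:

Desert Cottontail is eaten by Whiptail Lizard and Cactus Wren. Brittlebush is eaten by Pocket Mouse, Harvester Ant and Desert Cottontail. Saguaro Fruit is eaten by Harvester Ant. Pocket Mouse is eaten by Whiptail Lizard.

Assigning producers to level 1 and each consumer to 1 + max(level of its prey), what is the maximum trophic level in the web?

3

Producers (level 1): Brittlebush, Saguaro Fruit.
Brittlebush → Desert Cottontail → Whiptail Lizard gives Whiptail Lizard level 3.
No species has a prey at level 3, so no species reaches level 4.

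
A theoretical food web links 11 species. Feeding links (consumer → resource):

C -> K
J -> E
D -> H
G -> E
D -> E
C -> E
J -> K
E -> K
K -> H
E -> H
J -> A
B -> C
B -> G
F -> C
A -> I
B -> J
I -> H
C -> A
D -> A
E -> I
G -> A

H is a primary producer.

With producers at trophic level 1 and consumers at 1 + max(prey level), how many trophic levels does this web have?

Producers (level 1): H.
H → K → E → J → B gives B level 5.
No species has a prey at level 5, so no species reaches level 6.

5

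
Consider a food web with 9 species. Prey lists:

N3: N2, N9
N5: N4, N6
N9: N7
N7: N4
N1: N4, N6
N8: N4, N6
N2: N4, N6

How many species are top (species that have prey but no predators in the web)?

Top species (has prey, but nothing eats it): N1, N8, N5, N3.
Count: 4.

4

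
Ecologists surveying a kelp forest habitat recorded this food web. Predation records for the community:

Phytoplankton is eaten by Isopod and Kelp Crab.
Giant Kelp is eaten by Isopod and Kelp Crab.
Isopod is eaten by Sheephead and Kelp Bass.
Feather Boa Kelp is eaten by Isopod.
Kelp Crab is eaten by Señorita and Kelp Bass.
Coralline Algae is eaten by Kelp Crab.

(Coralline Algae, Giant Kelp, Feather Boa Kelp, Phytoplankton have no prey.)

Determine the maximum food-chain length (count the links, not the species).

One longest chain: Coralline Algae → Kelp Crab → Señorita.
It has 3 species and 2 links.

2 links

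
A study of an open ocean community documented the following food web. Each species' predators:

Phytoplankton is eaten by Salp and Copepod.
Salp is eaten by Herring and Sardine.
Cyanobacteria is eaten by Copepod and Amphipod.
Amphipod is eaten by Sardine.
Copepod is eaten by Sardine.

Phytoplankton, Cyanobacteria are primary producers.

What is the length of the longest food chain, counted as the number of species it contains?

One longest chain: Phytoplankton → Salp → Herring.
It has 3 species and 2 links.

3 species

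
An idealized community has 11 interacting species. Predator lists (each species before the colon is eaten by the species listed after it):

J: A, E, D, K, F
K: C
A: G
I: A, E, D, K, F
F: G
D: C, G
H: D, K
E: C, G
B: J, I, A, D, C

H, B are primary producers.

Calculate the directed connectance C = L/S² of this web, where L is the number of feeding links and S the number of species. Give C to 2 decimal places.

The web has S = 11 species and L = 24 feeding links.
C = L / S² = 24 / 121 = 0.1983 ≈ 0.20.

C = 0.20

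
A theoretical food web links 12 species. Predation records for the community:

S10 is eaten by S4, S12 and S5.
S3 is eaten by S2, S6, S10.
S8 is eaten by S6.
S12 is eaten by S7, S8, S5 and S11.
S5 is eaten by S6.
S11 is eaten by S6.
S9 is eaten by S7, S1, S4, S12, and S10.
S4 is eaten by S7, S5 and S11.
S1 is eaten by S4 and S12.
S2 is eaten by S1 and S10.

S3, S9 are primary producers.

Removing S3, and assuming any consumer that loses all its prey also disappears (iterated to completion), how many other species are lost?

Remove S3.
Round 1: S2 (all prey gone) → extinct.
No further losses. Total secondary extinctions: 1.

1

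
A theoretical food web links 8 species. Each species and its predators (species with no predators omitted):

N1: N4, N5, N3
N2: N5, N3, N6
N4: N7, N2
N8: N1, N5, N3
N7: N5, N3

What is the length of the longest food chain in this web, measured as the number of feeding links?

One longest chain: N8 → N1 → N4 → N7 → N5.
It has 5 species and 4 links.

4 links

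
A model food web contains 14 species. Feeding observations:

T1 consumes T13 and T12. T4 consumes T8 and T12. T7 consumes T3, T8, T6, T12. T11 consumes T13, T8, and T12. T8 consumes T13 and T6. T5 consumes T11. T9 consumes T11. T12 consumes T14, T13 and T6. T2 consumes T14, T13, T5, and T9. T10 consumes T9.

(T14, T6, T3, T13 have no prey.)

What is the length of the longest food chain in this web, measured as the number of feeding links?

4 links

One longest chain: T6 → T8 → T11 → T9 → T2.
It has 5 species and 4 links.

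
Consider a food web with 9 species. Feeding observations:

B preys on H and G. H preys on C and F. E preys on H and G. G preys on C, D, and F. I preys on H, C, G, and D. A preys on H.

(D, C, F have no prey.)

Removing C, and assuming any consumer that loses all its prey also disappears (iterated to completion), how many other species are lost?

Remove C.
Every predator of it retains at least one other prey: H still has F; G still has D, F; I still has D, H, G.
No consumer loses all prey, so no secondary extinctions occur.

0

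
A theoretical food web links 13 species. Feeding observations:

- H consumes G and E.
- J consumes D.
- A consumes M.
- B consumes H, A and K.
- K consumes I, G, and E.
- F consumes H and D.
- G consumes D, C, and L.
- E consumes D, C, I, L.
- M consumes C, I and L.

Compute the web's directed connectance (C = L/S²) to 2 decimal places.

The web has S = 13 species and L = 22 feeding links.
C = L / S² = 22 / 169 = 0.1302 ≈ 0.13.

C = 0.13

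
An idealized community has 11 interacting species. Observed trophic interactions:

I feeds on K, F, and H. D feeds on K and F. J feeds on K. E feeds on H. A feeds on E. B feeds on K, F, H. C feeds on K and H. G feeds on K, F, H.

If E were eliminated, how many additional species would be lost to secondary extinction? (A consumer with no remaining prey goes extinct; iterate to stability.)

1

Remove E.
Round 1: A (all prey gone) → extinct.
No further losses. Total secondary extinctions: 1.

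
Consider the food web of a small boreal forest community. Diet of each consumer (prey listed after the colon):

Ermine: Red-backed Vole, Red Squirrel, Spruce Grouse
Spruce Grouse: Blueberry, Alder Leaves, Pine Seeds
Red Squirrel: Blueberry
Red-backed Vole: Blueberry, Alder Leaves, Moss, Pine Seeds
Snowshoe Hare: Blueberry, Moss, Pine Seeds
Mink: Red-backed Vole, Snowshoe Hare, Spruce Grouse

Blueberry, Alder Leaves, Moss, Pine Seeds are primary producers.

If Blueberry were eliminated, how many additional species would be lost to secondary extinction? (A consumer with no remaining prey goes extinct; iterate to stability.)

Remove Blueberry.
Round 1: Red Squirrel (all prey gone) → extinct.
No further losses. Total secondary extinctions: 1.

1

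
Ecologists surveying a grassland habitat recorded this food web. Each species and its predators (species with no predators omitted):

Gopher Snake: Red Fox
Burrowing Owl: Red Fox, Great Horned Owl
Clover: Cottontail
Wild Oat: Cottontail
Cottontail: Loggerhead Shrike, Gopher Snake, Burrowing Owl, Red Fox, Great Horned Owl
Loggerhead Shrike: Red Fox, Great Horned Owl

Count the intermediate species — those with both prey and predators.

4

Intermediate species (has both prey and predators): Cottontail, Loggerhead Shrike, Gopher Snake, Burrowing Owl.
Count: 4.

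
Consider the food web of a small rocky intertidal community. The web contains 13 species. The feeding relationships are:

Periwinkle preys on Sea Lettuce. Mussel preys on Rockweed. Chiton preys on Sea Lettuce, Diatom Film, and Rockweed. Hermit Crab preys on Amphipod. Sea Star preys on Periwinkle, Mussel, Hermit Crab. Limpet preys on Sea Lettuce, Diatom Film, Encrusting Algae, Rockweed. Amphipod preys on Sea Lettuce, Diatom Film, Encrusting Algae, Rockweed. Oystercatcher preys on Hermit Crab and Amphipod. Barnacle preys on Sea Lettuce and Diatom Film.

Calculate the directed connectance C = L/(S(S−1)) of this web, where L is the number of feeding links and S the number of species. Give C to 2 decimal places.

C = 0.13

The web has S = 13 species and L = 21 feeding links.
C = L / (S(S−1)) = 21 / 156 = 0.1346 ≈ 0.13.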